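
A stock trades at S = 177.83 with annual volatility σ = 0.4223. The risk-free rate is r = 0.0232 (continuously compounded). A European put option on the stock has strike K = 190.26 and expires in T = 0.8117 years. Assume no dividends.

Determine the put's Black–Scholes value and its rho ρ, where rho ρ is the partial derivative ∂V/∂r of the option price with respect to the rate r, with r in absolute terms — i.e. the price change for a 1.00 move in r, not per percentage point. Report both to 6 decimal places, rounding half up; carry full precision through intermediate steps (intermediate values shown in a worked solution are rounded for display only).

price = 32.162777
ρ = -94.702219

σ√T = 0.4223·√0.8117 = 0.380469
d₁ = (ln(S/K) + (r+σ²/2)T) / (σ√T) = (ln(177.83/190.26) + (0.0232+0.4223²/2)·0.8117) / 0.380469 = (-0.067564 + 0.091210) / 0.380469 = 0.062150
d₂ = d₁ − σ√T = 0.062150 − 0.380469 = -0.318319
e^{−rT} = e^{−0.0232·0.8117} = 0.981345
N(−d₁) = 0.475222,  N(−d₂) = 0.624878
Put price V = K·e^{−rT}·N(−d₂) − S·N(−d₁) = 116.671453 − 84.508676 = 32.162777
ρ = −K·T·e^{−rT}·N(−d₂) = -94.702219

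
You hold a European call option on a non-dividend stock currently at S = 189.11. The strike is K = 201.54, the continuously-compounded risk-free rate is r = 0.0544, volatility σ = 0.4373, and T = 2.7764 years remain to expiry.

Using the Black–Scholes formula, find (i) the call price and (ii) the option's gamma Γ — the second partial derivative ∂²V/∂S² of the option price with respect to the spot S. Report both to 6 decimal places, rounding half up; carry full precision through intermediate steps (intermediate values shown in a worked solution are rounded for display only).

σ√T = 0.4373·√2.7764 = 0.728653
d₁ = (ln(S/K) + (r+σ²/2)T) / (σ√T) = (ln(189.11/201.54) + (0.0544+0.4373²/2)·2.7764) / 0.728653 = (-0.063659 + 0.416503) / 0.728653 = 0.484242
d₂ = d₁ − σ√T = 0.484242 − 0.728653 = -0.244410
e^{−rT} = e^{−0.0544·2.7764} = 0.859817
N(d₁) = 0.685893,  N(d₂) = 0.403457
Call price V = S·N(d₁) − K·e^{−rT}·N(d₂) = 129.709235 − 69.913955 = 59.795281
φ(d₁) = (1/√(2π))·e^{−d₁²/2} = 0.354806
Γ = φ(d₁) / (S·σ·√T) = 0.002575

price = 59.795281
Γ = 0.002575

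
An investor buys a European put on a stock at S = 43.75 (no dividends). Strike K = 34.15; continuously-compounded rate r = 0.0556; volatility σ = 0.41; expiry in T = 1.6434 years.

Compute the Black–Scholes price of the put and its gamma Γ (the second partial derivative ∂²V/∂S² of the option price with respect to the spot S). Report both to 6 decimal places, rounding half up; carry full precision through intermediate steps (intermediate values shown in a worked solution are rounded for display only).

σ√T = 0.41·√1.6434 = 0.525600
d₁ = (ln(S/K) + (r+σ²/2)T) / (σ√T) = (ln(43.75/34.15) + (0.0556+0.41²/2)·1.6434) / 0.525600 = (0.247729 + 0.229501) / 0.525600 = 0.907971
d₂ = d₁ − σ√T = 0.907971 − 0.525600 = 0.382371
e^{−rT} = e^{−0.0556·1.6434} = 0.912677
N(−d₁) = 0.181947,  N(−d₂) = 0.351093
Put price V = K·e^{−rT}·N(−d₂) − S·N(−d₁) = 10.942843 − 7.960169 = 2.982674
φ(d₁) = (1/√(2π))·e^{−d₁²/2} = 0.264175
Γ = φ(d₁) / (S·σ·√T) = 0.011488

price = 2.982674
Γ = 0.011488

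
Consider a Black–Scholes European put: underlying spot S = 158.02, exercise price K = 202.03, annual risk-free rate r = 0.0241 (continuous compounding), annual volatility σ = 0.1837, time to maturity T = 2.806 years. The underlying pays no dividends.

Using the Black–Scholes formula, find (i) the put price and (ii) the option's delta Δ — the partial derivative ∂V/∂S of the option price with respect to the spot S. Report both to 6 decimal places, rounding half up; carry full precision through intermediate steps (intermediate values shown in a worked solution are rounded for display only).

price = 40.021644
Δ = -0.664516

σ√T = 0.1837·√2.806 = 0.307718
d₁ = (ln(S/K) + (r+σ²/2)T) / (σ√T) = (ln(158.02/202.03) + (0.0241+0.1837²/2)·2.806) / 0.307718 = (-0.245695 + 0.114970) / 0.307718 = -0.424820
d₂ = d₁ − σ√T = -0.424820 − 0.307718 = -0.732538
e^{−rT} = e^{−0.0241·2.806} = 0.934611
N(−d₁) = 0.664516,  N(−d₂) = 0.768080
Put price V = K·e^{−rT}·N(−d₂) − S·N(−d₁) = 145.028471 − 105.006827 = 40.021644
Δ = −N(−d₁) = -0.664516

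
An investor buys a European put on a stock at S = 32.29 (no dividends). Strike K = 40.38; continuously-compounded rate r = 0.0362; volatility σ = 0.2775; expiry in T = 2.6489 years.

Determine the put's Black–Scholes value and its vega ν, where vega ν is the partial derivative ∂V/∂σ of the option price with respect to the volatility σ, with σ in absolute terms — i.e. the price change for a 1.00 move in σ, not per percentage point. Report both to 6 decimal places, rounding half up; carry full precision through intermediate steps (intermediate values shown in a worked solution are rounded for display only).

σ√T = 0.2775·√2.6489 = 0.451644
d₁ = (ln(S/K) + (r+σ²/2)T) / (σ√T) = (ln(32.29/40.38) + (0.0362+0.2775²/2)·2.6489) / 0.451644 = (-0.223577 + 0.197881) / 0.451644 = -0.056894
d₂ = d₁ − σ√T = -0.056894 − 0.451644 = -0.508538
e^{−rT} = e^{−0.0362·2.6489} = 0.908564
N(−d₁) = 0.522685,  N(−d₂) = 0.694462
Put price V = K·e^{−rT}·N(−d₂) − S·N(−d₁) = 25.478282 − 16.877508 = 8.600774
φ(d₁) = (1/√(2π))·e^{−d₁²/2} = 0.398297
ν = S·φ(d₁)·√T = 20.931868

price = 8.600774
ν = 20.931868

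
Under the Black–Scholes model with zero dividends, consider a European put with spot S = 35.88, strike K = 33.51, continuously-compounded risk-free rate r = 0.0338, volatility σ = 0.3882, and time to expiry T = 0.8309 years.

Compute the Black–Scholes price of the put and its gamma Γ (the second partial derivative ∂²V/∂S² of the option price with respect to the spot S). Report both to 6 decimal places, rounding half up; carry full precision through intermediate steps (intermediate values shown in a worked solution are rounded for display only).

price = 3.333614
Γ = 0.028403

σ√T = 0.3882·√0.8309 = 0.353859
d₁ = (ln(S/K) + (r+σ²/2)T) / (σ√T) = (ln(35.88/33.51) + (0.0338+0.3882²/2)·0.8309) / 0.353859 = (0.068336 + 0.090692) / 0.353859 = 0.449413
d₂ = d₁ − σ√T = 0.449413 − 0.353859 = 0.095554
e^{−rT} = e^{−0.0338·0.8309} = 0.972306
N(−d₁) = 0.326567,  N(−d₂) = 0.461937
Put price V = K·e^{−rT}·N(−d₂) − S·N(−d₁) = 15.050839 − 11.717225 = 3.333614
φ(d₁) = (1/√(2π))·e^{−d₁²/2} = 0.360622
Γ = φ(d₁) / (S·σ·√T) = 0.028403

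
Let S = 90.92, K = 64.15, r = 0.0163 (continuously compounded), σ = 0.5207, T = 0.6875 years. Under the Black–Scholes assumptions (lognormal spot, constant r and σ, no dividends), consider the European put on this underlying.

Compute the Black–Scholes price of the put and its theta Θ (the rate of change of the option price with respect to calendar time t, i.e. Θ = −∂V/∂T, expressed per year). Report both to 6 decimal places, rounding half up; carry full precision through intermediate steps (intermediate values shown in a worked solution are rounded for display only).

σ√T = 0.5207·√0.6875 = 0.431742
d₁ = (ln(S/K) + (r+σ²/2)T) / (σ√T) = (ln(90.92/64.15) + (0.0163+0.5207²/2)·0.6875) / 0.431742 = (0.348756 + 0.104407) / 0.431742 = 1.049615
d₂ = d₁ − σ√T = 1.049615 − 0.431742 = 0.617874
e^{−rT} = e^{−0.0163·0.6875} = 0.988856
N(−d₁) = 0.146948,  N(−d₂) = 0.268329
Put price V = K·e^{−rT}·N(−d₂) − S·N(−d₁) = 17.021507 − 13.360470 = 3.661038
φ(d₁) = (1/√(2π))·e^{−d₁²/2} = 0.229975
Θ = −S·φ(d₁)·σ/(2√T) + r·K·e^{−rT}·N(−d₂) = −6.565402 + 0.277451 = -6.287952

price = 3.661038
Θ = -6.287952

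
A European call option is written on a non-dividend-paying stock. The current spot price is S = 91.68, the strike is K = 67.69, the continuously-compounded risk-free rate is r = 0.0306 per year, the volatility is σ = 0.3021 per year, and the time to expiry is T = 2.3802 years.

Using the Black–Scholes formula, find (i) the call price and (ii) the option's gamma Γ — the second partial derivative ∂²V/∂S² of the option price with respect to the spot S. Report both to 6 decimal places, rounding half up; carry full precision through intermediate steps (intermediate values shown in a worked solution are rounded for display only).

σ√T = 0.3021·√2.3802 = 0.466077
d₁ = (ln(S/K) + (r+σ²/2)T) / (σ√T) = (ln(91.68/67.69) + (0.0306+0.3021²/2)·2.3802) / 0.466077 = (0.303366 + 0.181448) / 0.466077 = 1.040201
d₂ = d₁ − σ√T = 1.040201 − 0.466077 = 0.574125
e^{−rT} = e^{−0.0306·2.3802} = 0.929755
N(d₁) = 0.850877,  N(d₂) = 0.717058
Call price V = S·N(d₁) − K·e^{−rT}·N(d₂) = 78.008387 − 45.128147 = 32.880240
φ(d₁) = (1/√(2π))·e^{−d₁²/2} = 0.232248
Γ = φ(d₁) / (S·σ·√T) = 0.005435

price = 32.880240
Γ = 0.005435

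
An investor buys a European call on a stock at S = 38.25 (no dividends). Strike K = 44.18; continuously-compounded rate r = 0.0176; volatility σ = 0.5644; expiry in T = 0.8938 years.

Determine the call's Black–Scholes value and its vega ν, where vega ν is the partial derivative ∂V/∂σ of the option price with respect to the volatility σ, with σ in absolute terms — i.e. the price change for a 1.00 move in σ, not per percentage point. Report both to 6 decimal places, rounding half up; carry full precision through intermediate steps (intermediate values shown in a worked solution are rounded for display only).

σ√T = 0.5644·√0.8938 = 0.533589
d₁ = (ln(S/K) + (r+σ²/2)T) / (σ√T) = (ln(38.25/44.18) + (0.0176+0.5644²/2)·0.8938) / 0.533589 = (-0.144129 + 0.158090) / 0.533589 = 0.026164
d₂ = d₁ − σ√T = 0.026164 − 0.533589 = -0.507425
e^{−rT} = e^{−0.0176·0.8938} = 0.984392
N(d₁) = 0.510437,  N(d₂) = 0.305928
Call price V = S·N(d₁) − K·e^{−rT}·N(d₂) = 19.524212 − 13.304960 = 6.219251
φ(d₁) = (1/√(2π))·e^{−d₁²/2} = 0.398806
ν = S·φ(d₁)·√T = 14.421586

price = 6.219251
ν = 14.421586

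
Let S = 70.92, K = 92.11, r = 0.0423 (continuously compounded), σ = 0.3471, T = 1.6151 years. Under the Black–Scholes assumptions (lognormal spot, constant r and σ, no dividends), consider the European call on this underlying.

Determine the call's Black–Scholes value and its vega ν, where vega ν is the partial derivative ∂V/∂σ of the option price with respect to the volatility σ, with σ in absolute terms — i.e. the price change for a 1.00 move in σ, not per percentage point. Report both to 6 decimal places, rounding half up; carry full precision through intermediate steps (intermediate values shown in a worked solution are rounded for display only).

price = 7.411406
ν = 35.118214

σ√T = 0.3471·√1.6151 = 0.441118
d₁ = (ln(S/K) + (r+σ²/2)T) / (σ√T) = (ln(70.92/92.11) + (0.0423+0.3471²/2)·1.6151) / 0.441118 = (-0.261431 + 0.165611) / 0.441118 = -0.217221
d₂ = d₁ − σ√T = -0.217221 − 0.441118 = -0.658338
e^{−rT} = e^{−0.0423·1.6151} = 0.933963
N(d₁) = 0.414018,  N(d₂) = 0.255160
Call price V = S·N(d₁) − K·e^{−rT}·N(d₂) = 29.362163 − 21.950757 = 7.411406
φ(d₁) = (1/√(2π))·e^{−d₁²/2} = 0.389640
ν = S·φ(d₁)·√T = 35.118214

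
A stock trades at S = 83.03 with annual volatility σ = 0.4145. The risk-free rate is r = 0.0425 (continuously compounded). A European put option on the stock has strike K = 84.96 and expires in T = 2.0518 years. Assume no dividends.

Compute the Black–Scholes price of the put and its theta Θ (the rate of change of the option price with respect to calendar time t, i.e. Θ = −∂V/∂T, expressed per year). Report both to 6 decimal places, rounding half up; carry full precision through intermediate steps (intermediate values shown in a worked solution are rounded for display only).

price = 16.303163
Θ = -2.512893

σ√T = 0.4145·√2.0518 = 0.593734
d₁ = (ln(S/K) + (r+σ²/2)T) / (σ√T) = (ln(83.03/84.96) + (0.0425+0.4145²/2)·2.0518) / 0.593734 = (-0.022979 + 0.263462) / 0.593734 = 0.405035
d₂ = d₁ − σ√T = 0.405035 − 0.593734 = -0.188699
e^{−rT} = e^{−0.0425·2.0518} = 0.916492
N(−d₁) = 0.342726,  N(−d₂) = 0.574836
Put price V = K·e^{−rT}·N(−d₂) − S·N(−d₁) = 44.759697 − 28.456534 = 16.303163
φ(d₁) = (1/√(2π))·e^{−d₁²/2} = 0.367525
Θ = −S·φ(d₁)·σ/(2√T) + r·K·e^{−rT}·N(−d₂) = −4.415180 + 1.902287 = -2.512893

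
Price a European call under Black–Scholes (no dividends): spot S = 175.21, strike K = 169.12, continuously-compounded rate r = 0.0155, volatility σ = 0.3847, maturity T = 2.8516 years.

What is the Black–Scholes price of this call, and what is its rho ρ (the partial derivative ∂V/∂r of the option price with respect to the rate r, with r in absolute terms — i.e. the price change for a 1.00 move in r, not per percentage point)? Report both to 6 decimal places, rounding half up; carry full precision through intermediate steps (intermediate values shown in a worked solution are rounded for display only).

price = 49.927050
ρ = 193.715603

σ√T = 0.3847·√2.8516 = 0.649631
d₁ = (ln(S/K) + (r+σ²/2)T) / (σ√T) = (ln(175.21/169.12) + (0.0155+0.3847²/2)·2.8516) / 0.649631 = (0.035377 + 0.255210) / 0.649631 = 0.447310
d₂ = d₁ − σ√T = 0.447310 − 0.649631 = -0.202320
e^{−rT} = e^{−0.0155·2.8516} = 0.956763
N(d₁) = 0.672675,  N(d₂) = 0.419833
Call price V = S·N(d₁) − K·e^{−rT}·N(d₂) = 117.859300 − 67.932250 = 49.927050
ρ = K·T·e^{−rT}·N(d₂) = 193.715603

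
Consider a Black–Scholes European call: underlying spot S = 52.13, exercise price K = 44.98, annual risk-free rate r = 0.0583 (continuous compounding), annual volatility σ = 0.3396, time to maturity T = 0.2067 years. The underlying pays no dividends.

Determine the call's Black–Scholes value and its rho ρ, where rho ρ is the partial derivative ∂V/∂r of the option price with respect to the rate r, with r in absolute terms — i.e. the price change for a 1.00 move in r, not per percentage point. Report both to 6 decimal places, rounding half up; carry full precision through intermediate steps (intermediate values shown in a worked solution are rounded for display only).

σ√T = 0.3396·√0.2067 = 0.154397
d₁ = (ln(S/K) + (r+σ²/2)T) / (σ√T) = (ln(52.13/44.98) + (0.0583+0.3396²/2)·0.2067) / 0.154397 = (0.147523 + 0.023970) / 0.154397 = 1.110726
d₂ = d₁ − σ√T = 1.110726 − 0.154397 = 0.956330
e^{−rT} = e^{−0.0583·0.2067} = 0.988022
N(d₁) = 0.866657,  N(d₂) = 0.830547
Call price V = S·N(d₁) − K·e^{−rT}·N(d₂) = 45.178824 − 36.910524 = 8.268300
ρ = K·T·e^{−rT}·N(d₂) = 7.629405

price = 8.268300
ρ = 7.629405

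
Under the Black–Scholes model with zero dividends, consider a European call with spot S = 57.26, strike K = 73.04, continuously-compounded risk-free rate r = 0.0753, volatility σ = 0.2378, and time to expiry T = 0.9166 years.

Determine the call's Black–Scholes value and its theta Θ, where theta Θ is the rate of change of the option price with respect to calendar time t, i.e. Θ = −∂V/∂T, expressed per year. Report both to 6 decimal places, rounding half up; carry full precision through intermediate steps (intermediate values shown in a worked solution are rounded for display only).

price = 1.807977
Θ = -3.266190

σ√T = 0.2378·√0.9166 = 0.227668
d₁ = (ln(S/K) + (r+σ²/2)T) / (σ√T) = (ln(57.26/73.04) + (0.0753+0.2378²/2)·0.9166) / 0.227668 = (-0.243405 + 0.094936) / 0.227668 = -0.652128
d₂ = d₁ − σ√T = -0.652128 − 0.227668 = -0.879796
e^{−rT} = e^{−0.0753·0.9166} = 0.933308
N(d₁) = 0.257159,  N(d₂) = 0.189485
Call price V = S·N(d₁) − K·e^{−rT}·N(d₂) = 14.724940 − 12.916963 = 1.807977
φ(d₁) = (1/√(2π))·e^{−d₁²/2} = 0.322525
Θ = −S·φ(d₁)·σ/(2√T) − r·K·e^{−rT}·N(d₂) = −2.293543 − 0.972647 = -3.266190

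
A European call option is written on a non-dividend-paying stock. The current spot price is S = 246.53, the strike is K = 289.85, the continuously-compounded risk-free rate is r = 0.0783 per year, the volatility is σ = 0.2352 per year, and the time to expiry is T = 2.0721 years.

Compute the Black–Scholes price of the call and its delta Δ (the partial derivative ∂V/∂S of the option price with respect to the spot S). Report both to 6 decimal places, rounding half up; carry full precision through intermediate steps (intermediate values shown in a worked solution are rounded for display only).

σ√T = 0.2352·√2.0721 = 0.338565
d₁ = (ln(S/K) + (r+σ²/2)T) / (σ√T) = (ln(246.53/289.85) + (0.0783+0.2352²/2)·2.0721) / 0.338565 = (-0.161880 + 0.219559) / 0.338565 = 0.170363
d₂ = d₁ − σ√T = 0.170363 − 0.338565 = -0.168203
e^{−rT} = e^{−0.0783·2.0721} = 0.850233
N(d₁) = 0.567637,  N(d₂) = 0.433212
Call price V = S·N(d₁) − K·e^{−rT}·N(d₂) = 139.939666 − 106.760670 = 33.178996
Δ = N(d₁) = 0.567637

price = 33.178996
Δ = 0.567637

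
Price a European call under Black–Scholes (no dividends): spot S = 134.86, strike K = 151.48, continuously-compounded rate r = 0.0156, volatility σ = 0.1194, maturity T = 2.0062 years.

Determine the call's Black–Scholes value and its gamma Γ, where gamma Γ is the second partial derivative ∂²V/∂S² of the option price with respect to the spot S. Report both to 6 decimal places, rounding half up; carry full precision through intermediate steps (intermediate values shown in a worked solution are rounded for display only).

price = 4.682703
Γ = 0.016031

σ√T = 0.1194·√2.0062 = 0.169119
d₁ = (ln(S/K) + (r+σ²/2)T) / (σ√T) = (ln(134.86/151.48) + (0.0156+0.1194²/2)·2.0062) / 0.169119 = (-0.116216 + 0.045597) / 0.169119 = -0.417572
d₂ = d₁ − σ√T = -0.417572 − 0.169119 = -0.586690
e^{−rT} = e^{−0.0156·2.0062} = 0.969188
N(d₁) = 0.338130,  N(d₂) = 0.278706
Call price V = S·N(d₁) − K·e^{−rT}·N(d₂) = 45.600239 − 40.917536 = 4.682703
φ(d₁) = (1/√(2π))·e^{−d₁²/2} = 0.365634
Γ = φ(d₁) / (S·σ·√T) = 0.016031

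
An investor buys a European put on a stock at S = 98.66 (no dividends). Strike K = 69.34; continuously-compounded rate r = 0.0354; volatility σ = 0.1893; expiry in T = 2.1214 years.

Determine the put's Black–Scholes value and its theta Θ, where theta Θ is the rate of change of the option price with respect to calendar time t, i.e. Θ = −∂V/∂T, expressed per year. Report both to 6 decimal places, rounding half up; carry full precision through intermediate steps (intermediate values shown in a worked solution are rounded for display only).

price = 0.567941
Θ = -0.434722

σ√T = 0.1893·√2.1214 = 0.275716
d₁ = (ln(S/K) + (r+σ²/2)T) / (σ√T) = (ln(98.66/69.34) + (0.0354+0.1893²/2)·2.1214) / 0.275716 = (0.352658 + 0.113107) / 0.275716 = 1.689292
d₂ = d₁ − σ√T = 1.689292 − 0.275716 = 1.413576
e^{−rT} = e^{−0.0354·2.1214} = 0.927653
N(−d₁) = 0.045582,  N(−d₂) = 0.078743
Put price V = K·e^{−rT}·N(−d₂) − S·N(−d₁) = 5.065032 − 4.497091 = 0.567941
φ(d₁) = (1/√(2π))·e^{−d₁²/2} = 0.095771
Θ = −S·φ(d₁)·σ/(2√T) + r·K·e^{−rT}·N(−d₂) = −0.614024 + 0.179302 = -0.434722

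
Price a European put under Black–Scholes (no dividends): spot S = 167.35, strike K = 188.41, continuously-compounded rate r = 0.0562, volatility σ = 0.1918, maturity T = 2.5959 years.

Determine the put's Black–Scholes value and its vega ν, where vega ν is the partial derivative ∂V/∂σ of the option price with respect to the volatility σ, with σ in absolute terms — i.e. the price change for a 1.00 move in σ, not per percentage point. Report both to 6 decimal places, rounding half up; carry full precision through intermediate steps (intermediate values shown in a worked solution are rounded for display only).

σ√T = 0.1918·√2.5959 = 0.309024
d₁ = (ln(S/K) + (r+σ²/2)T) / (σ√T) = (ln(167.35/188.41) + (0.0562+0.1918²/2)·2.5959) / 0.309024 = (-0.118533 + 0.193638) / 0.309024 = 0.243038
d₂ = d₁ − σ√T = 0.243038 − 0.309024 = -0.065987
e^{−rT} = e^{−0.0562·2.5959} = 0.864253
N(−d₁) = 0.403988,  N(−d₂) = 0.526306
Put price V = K·e^{−rT}·N(−d₂) − S·N(−d₁) = 85.700429 − 67.607404 = 18.093025
φ(d₁) = (1/√(2π))·e^{−d₁²/2} = 0.387332
ν = S·φ(d₁)·√T = 104.436774

price = 18.093025
ν = 104.436774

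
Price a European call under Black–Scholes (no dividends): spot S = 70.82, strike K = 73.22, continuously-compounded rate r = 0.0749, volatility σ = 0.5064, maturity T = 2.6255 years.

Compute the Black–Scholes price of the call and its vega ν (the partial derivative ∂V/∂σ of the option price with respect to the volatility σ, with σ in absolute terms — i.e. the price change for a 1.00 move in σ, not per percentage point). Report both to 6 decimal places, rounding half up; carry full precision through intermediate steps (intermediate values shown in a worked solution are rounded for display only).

σ√T = 0.5064·√2.6255 = 0.820540
d₁ = (ln(S/K) + (r+σ²/2)T) / (σ√T) = (ln(70.82/73.22) + (0.0749+0.5064²/2)·2.6255) / 0.820540 = (-0.033327 + 0.533293) / 0.820540 = 0.609313
d₂ = d₁ − σ√T = 0.609313 − 0.820540 = -0.211227
e^{−rT} = e^{−0.0749·2.6255} = 0.821478
N(d₁) = 0.728842,  N(d₂) = 0.416355
Call price V = S·N(d₁) − K·e^{−rT}·N(d₂) = 51.616556 − 25.043190 = 26.573366
φ(d₁) = (1/√(2π))·e^{−d₁²/2} = 0.331353
ν = S·φ(d₁)·√T = 38.023615

price = 26.573366
ν = 38.023615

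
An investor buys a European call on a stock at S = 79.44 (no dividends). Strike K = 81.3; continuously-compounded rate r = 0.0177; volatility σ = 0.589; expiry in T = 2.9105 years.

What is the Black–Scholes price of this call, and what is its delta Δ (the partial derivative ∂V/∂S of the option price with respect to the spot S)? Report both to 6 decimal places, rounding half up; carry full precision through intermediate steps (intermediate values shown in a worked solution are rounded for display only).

σ√T = 0.589·√2.9105 = 1.004845
d₁ = (ln(S/K) + (r+σ²/2)T) / (σ√T) = (ln(79.44/81.3) + (0.0177+0.589²/2)·2.9105) / 1.004845 = (-0.023144 + 0.556373) / 1.004845 = 0.530658
d₂ = d₁ − σ√T = 0.530658 − 1.004845 = -0.474187
e^{−rT} = e^{−0.0177·2.9105} = 0.949789
N(d₁) = 0.702172,  N(d₂) = 0.317683
Call price V = S·N(d₁) − K·e^{−rT}·N(d₂) = 55.780540 − 24.530795 = 31.249745
Δ = N(d₁) = 0.702172

price = 31.249745
Δ = 0.702172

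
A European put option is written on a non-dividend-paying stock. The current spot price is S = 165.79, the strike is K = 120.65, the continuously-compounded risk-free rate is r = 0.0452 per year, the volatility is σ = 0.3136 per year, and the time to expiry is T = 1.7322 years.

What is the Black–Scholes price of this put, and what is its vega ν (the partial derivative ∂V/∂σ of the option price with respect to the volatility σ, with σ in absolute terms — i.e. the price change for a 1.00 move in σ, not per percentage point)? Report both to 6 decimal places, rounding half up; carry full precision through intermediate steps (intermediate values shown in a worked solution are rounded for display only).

σ√T = 0.3136·√1.7322 = 0.412739
d₁ = (ln(S/K) + (r+σ²/2)T) / (σ√T) = (ln(165.79/120.65) + (0.0452+0.3136²/2)·1.7322) / 0.412739 = (0.317828 + 0.163472) / 0.412739 = 1.166114
d₂ = d₁ − σ√T = 1.166114 − 0.412739 = 0.753375
e^{−rT} = e^{−0.0452·1.7322} = 0.924691
N(−d₁) = 0.121784,  N(−d₂) = 0.225612
Put price V = K·e^{−rT}·N(−d₂) − S·N(−d₁) = 25.170203 − 20.190607 = 4.979596
φ(d₁) = (1/√(2π))·e^{−d₁²/2} = 0.202129
ν = S·φ(d₁)·√T = 44.104811

price = 4.979596
ν = 44.104811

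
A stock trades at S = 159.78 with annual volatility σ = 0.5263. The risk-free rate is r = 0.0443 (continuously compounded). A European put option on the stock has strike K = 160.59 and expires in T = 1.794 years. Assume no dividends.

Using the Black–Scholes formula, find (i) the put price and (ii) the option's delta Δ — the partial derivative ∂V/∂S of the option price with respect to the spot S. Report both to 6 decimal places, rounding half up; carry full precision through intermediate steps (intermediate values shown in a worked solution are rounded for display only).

σ√T = 0.5263·√1.794 = 0.704928
d₁ = (ln(S/K) + (r+σ²/2)T) / (σ√T) = (ln(159.78/160.59) + (0.0443+0.5263²/2)·1.794) / 0.704928 = (-0.005057 + 0.327936) / 0.704928 = 0.458031
d₂ = d₁ − σ√T = 0.458031 − 0.704928 = -0.246896
e^{−rT} = e^{−0.0443·1.794} = 0.923602
N(−d₁) = 0.323465,  N(−d₂) = 0.597506
Put price V = K·e^{−rT}·N(−d₂) − S·N(−d₁) = 88.622781 − 51.683224 = 36.939557
Δ = −N(−d₁) = -0.323465

price = 36.939557
Δ = -0.323465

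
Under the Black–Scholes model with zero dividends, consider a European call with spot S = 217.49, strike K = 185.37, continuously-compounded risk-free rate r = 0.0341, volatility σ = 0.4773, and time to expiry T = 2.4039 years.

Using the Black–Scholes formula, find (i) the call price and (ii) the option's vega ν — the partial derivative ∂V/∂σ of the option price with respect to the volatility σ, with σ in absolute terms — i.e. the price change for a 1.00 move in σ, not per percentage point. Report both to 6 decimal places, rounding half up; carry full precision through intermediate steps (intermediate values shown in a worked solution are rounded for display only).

σ√T = 0.4773·√2.4039 = 0.740031
d₁ = (ln(S/K) + (r+σ²/2)T) / (σ√T) = (ln(217.49/185.37) + (0.0341+0.4773²/2)·2.4039) / 0.740031 = (0.159799 + 0.355796) / 0.740031 = 0.696721
d₂ = d₁ − σ√T = 0.696721 − 0.740031 = -0.043310
e^{−rT} = e^{−0.0341·2.4039} = 0.921297
N(d₁) = 0.757011,  N(d₂) = 0.482727
Call price V = S·N(d₁) − K·e^{−rT}·N(d₂) = 164.642369 − 82.440553 = 82.201817
φ(d₁) = (1/√(2π))·e^{−d₁²/2} = 0.312970
ν = S·φ(d₁)·√T = 105.535844

price = 82.201817
ν = 105.535844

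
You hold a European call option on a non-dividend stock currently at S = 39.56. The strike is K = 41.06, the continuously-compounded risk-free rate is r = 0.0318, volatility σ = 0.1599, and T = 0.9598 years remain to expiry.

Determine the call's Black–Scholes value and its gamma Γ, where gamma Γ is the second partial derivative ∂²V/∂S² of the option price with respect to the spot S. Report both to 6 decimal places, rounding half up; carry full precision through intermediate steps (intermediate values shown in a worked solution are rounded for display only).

σ√T = 0.1599·√0.9598 = 0.156653
d₁ = (ln(S/K) + (r+σ²/2)T) / (σ√T) = (ln(39.56/41.06) + (0.0318+0.1599²/2)·0.9598) / 0.156653 = (-0.037216 + 0.042792) / 0.156653 = 0.035593
d₂ = d₁ − σ√T = 0.035593 − 0.156653 = -0.121060
e^{−rT} = e^{−0.0318·0.9598} = 0.969939
N(d₁) = 0.514197,  N(d₂) = 0.451822
Call price V = S·N(d₁) − K·e^{−rT}·N(d₂) = 20.341623 − 17.994130 = 2.347493
φ(d₁) = (1/√(2π))·e^{−d₁²/2} = 0.398690
Γ = φ(d₁) / (S·σ·√T) = 0.064334

price = 2.347493
Γ = 0.064334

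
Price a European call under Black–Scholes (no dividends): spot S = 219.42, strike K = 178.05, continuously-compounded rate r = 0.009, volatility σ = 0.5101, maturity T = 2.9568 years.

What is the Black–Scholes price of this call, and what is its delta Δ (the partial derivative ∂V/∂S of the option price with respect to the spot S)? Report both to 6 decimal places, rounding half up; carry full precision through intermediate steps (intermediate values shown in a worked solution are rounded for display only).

price = 91.830655
Δ = 0.760246

σ√T = 0.5101·√2.9568 = 0.877135
d₁ = (ln(S/K) + (r+σ²/2)T) / (σ√T) = (ln(219.42/178.05) + (0.009+0.5101²/2)·2.9568) / 0.877135 = (0.208923 + 0.411294) / 0.877135 = 0.707095
d₂ = d₁ − σ√T = 0.707095 − 0.877135 = -0.170040
e^{−rT} = e^{−0.009·2.9568} = 0.973740
N(d₁) = 0.760246,  N(d₂) = 0.432489
Call price V = S·N(d₁) − K·e^{−rT}·N(d₂) = 166.813205 − 74.982551 = 91.830655
Δ = N(d₁) = 0.760246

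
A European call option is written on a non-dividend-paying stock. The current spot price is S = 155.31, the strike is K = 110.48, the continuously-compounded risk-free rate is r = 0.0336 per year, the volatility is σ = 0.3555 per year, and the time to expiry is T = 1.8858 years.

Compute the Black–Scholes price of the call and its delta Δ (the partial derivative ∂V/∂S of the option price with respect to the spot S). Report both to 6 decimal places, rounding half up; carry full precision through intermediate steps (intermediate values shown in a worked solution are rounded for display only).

σ√T = 0.3555·√1.8858 = 0.488188
d₁ = (ln(S/K) + (r+σ²/2)T) / (σ√T) = (ln(155.31/110.48) + (0.0336+0.3555²/2)·1.8858) / 0.488188 = (0.340589 + 0.182527) / 0.488188 = 1.071544
d₂ = d₁ − σ√T = 1.071544 − 0.488188 = 0.583356
e^{−rT} = e^{−0.0336·1.8858} = 0.938603
N(d₁) = 0.858038,  N(d₂) = 0.720173
Call price V = S·N(d₁) − K·e^{−rT}·N(d₂) = 133.261821 − 74.679676 = 58.582144
Δ = N(d₁) = 0.858038

price = 58.582144
Δ = 0.858038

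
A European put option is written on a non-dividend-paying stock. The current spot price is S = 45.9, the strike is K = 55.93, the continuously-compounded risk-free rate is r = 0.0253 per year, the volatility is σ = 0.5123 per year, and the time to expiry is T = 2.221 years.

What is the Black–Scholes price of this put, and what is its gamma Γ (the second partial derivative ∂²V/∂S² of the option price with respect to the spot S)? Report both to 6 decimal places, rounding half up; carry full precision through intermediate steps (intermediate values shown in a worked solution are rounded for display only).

price = 18.410798
Γ = 0.011166

σ√T = 0.5123·√2.221 = 0.763482
d₁ = (ln(S/K) + (r+σ²/2)T) / (σ√T) = (ln(45.9/55.93) + (0.0253+0.5123²/2)·2.221) / 0.763482 = (-0.197636 + 0.347643) / 0.763482 = 0.196478
d₂ = d₁ − σ√T = 0.196478 − 0.763482 = -0.567003
e^{−rT} = e^{−0.0253·2.221} = 0.945358
N(−d₁) = 0.422118,  N(−d₂) = 0.714644
Put price V = K·e^{−rT}·N(−d₂) − S·N(−d₁) = 37.786009 − 19.375210 = 18.410798
φ(d₁) = (1/√(2π))·e^{−d₁²/2} = 0.391316
Γ = φ(d₁) / (S·σ·√T) = 0.011166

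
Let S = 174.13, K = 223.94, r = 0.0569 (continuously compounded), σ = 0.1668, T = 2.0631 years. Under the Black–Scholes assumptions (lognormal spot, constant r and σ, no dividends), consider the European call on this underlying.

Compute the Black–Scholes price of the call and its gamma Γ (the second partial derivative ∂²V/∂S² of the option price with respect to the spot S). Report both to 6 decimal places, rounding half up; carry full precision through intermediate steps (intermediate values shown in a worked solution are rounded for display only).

price = 7.995194
Γ = 0.008679

σ√T = 0.1668·√2.0631 = 0.239583
d₁ = (ln(S/K) + (r+σ²/2)T) / (σ√T) = (ln(174.13/223.94) + (0.0569+0.1668²/2)·2.0631) / 0.239583 = (-0.251576 + 0.146090) / 0.239583 = -0.440288
d₂ = d₁ − σ√T = -0.440288 − 0.239583 = -0.679871
e^{−rT} = e^{−0.0569·2.0631} = 0.889238
N(d₁) = 0.329864,  N(d₂) = 0.248293
Call price V = S·N(d₁) − K·e^{−rT}·N(d₂) = 57.439258 − 49.444064 = 7.995194
φ(d₁) = (1/√(2π))·e^{−d₁²/2} = 0.362089
Γ = φ(d₁) / (S·σ·√T) = 0.008679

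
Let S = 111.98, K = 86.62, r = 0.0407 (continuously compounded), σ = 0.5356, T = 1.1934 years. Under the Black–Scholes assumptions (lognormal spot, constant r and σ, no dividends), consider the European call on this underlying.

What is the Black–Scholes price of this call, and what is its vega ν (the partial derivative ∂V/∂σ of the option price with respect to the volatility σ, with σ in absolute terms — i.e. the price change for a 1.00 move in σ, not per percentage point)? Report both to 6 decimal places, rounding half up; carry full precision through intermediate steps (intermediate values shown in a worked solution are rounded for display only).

σ√T = 0.5356·√1.1934 = 0.585105
d₁ = (ln(S/K) + (r+σ²/2)T) / (σ√T) = (ln(111.98/86.62) + (0.0407+0.5356²/2)·1.1934) / 0.585105 = (0.256790 + 0.219745) / 0.585105 = 0.814443
d₂ = d₁ − σ√T = 0.814443 − 0.585105 = 0.229339
e^{−rT} = e^{−0.0407·1.1934} = 0.952589
N(d₁) = 0.792305,  N(d₂) = 0.590697
Call price V = S·N(d₁) − K·e^{−rT}·N(d₂) = 88.722260 − 48.740367 = 39.981893
φ(d₁) = (1/√(2π))·e^{−d₁²/2} = 0.286334
ν = S·φ(d₁)·√T = 35.027234

price = 39.981893
ν = 35.027234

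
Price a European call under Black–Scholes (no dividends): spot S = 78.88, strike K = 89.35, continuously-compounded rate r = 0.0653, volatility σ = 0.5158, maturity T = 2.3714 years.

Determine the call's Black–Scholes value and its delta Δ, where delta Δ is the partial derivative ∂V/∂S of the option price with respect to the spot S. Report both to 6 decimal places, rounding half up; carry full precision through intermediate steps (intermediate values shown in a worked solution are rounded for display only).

price = 25.181621
Δ = 0.668289

σ√T = 0.5158·√2.3714 = 0.794299
d₁ = (ln(S/K) + (r+σ²/2)T) / (σ√T) = (ln(78.88/89.35) + (0.0653+0.5158²/2)·2.3714) / 0.794299 = (-0.124634 + 0.470307) / 0.794299 = 0.435194
d₂ = d₁ − σ√T = 0.435194 − 0.794299 = -0.359105
e^{−rT} = e^{−0.0653·2.3714} = 0.856542
N(d₁) = 0.668289,  N(d₂) = 0.359758
Call price V = S·N(d₁) − K·e^{−rT}·N(d₂) = 52.714652 − 27.533031 = 25.181621
Δ = N(d₁) = 0.668289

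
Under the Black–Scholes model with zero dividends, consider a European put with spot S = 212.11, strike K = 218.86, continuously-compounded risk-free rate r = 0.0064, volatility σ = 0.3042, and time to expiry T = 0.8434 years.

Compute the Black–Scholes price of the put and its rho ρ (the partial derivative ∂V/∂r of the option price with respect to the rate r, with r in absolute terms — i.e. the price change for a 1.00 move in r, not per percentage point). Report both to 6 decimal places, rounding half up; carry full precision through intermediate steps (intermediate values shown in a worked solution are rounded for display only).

price = 26.760817
ρ = -108.673139

σ√T = 0.3042·√0.8434 = 0.279368
d₁ = (ln(S/K) + (r+σ²/2)T) / (σ√T) = (ln(212.11/218.86) + (0.0064+0.3042²/2)·0.8434) / 0.279368 = (-0.031327 + 0.044421) / 0.279368 = 0.046869
d₂ = d₁ − σ√T = 0.046869 − 0.279368 = -0.232499
e^{−rT} = e^{−0.0064·0.8434} = 0.994617
N(−d₁) = 0.481309,  N(−d₂) = 0.591925
Put price V = K·e^{−rT}·N(−d₂) − S·N(−d₁) = 128.851244 − 102.090427 = 26.760817
ρ = −K·T·e^{−rT}·N(−d₂) = -108.673139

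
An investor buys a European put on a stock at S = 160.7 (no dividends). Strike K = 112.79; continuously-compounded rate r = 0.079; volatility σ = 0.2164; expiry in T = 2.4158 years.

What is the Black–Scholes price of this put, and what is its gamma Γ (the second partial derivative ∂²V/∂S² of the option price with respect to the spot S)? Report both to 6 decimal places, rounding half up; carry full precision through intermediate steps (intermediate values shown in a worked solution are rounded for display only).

price = 0.903106
Γ = 0.001492

σ√T = 0.2164·√2.4158 = 0.336347
d₁ = (ln(S/K) + (r+σ²/2)T) / (σ√T) = (ln(160.7/112.79) + (0.079+0.2164²/2)·2.4158) / 0.336347 = (0.354012 + 0.247413) / 0.336347 = 1.788106
d₂ = d₁ − σ√T = 1.788106 − 0.336347 = 1.451759
e^{−rT} = e^{−0.079·2.4158} = 0.826258
N(−d₁) = 0.036879,  N(−d₂) = 0.073284
Put price V = K·e^{−rT}·N(−d₂) − S·N(−d₁) = 6.829628 − 5.926523 = 0.903106
φ(d₁) = (1/√(2π))·e^{−d₁²/2} = 0.080653
Γ = φ(d₁) / (S·σ·√T) = 0.001492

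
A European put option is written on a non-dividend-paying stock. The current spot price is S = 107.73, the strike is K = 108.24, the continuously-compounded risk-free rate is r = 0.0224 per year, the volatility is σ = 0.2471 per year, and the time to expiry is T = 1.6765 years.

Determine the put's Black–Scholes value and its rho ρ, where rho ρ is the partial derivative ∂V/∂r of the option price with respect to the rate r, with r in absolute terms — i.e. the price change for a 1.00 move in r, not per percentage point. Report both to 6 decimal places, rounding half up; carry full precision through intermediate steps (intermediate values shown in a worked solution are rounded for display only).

σ√T = 0.2471·√1.6765 = 0.319944
d₁ = (ln(S/K) + (r+σ²/2)T) / (σ√T) = (ln(107.73/108.24) + (0.0224+0.2471²/2)·1.6765) / 0.319944 = (-0.004723 + 0.088736) / 0.319944 = 0.262586
d₂ = d₁ − σ√T = 0.262586 − 0.319944 = -0.057358
e^{−rT} = e^{−0.0224·1.6765} = 0.963143
N(−d₁) = 0.396435,  N(−d₂) = 0.522870
Put price V = K·e^{−rT}·N(−d₂) − S·N(−d₁) = 54.509514 − 42.707926 = 11.801589
ρ = −K·T·e^{−rT}·N(−d₂) = -91.385200

price = 11.801589
ρ = -91.385200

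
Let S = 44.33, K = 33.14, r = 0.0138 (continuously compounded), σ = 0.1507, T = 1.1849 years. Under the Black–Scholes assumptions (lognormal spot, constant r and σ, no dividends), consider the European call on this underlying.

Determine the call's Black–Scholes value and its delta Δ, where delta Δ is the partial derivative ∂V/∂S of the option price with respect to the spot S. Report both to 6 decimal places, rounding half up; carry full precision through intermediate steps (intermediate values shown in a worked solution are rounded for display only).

price = 11.801194
Δ = 0.974718

σ√T = 0.1507·√1.1849 = 0.164042
d₁ = (ln(S/K) + (r+σ²/2)T) / (σ√T) = (ln(44.33/33.14) + (0.0138+0.1507²/2)·1.1849) / 0.164042 = (0.290921 + 0.029806) / 0.164042 = 1.955157
d₂ = d₁ − σ√T = 1.955157 − 0.164042 = 1.791115
e^{−rT} = e^{−0.0138·1.1849} = 0.983781
N(d₁) = 0.974718,  N(d₂) = 0.963363
Call price V = S·N(d₁) − K·e^{−rT}·N(d₂) = 43.209236 − 31.408041 = 11.801194
Δ = N(d₁) = 0.974718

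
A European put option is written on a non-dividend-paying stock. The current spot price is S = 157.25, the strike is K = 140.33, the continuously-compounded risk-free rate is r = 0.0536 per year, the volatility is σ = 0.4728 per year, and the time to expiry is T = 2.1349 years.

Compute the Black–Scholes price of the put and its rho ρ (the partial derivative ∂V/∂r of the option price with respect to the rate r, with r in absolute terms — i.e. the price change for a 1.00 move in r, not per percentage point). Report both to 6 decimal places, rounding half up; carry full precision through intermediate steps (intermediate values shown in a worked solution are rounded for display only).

price = 24.081300
ρ = -135.194961

σ√T = 0.4728·√2.1349 = 0.690822
d₁ = (ln(S/K) + (r+σ²/2)T) / (σ√T) = (ln(157.25/140.33) + (0.0536+0.4728²/2)·2.1349) / 0.690822 = (0.113840 + 0.353048) / 0.690822 = 0.675845
d₂ = d₁ − σ√T = 0.675845 − 0.690822 = -0.014978
e^{−rT} = e^{−0.0536·2.1349} = 0.891874
N(−d₁) = 0.249570,  N(−d₂) = 0.505975
Put price V = K·e^{−rT}·N(−d₂) − S·N(−d₁) = 63.326133 − 39.244833 = 24.081300
ρ = −K·T·e^{−rT}·N(−d₂) = -135.194961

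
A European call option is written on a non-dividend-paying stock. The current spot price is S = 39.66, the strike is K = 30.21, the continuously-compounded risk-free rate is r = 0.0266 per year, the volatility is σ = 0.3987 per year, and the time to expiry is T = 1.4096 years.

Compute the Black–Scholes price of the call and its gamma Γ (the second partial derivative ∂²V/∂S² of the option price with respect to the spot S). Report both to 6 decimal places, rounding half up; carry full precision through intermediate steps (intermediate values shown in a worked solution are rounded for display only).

price = 13.004872
Γ = 0.014290

σ√T = 0.3987·√1.4096 = 0.473363
d₁ = (ln(S/K) + (r+σ²/2)T) / (σ√T) = (ln(39.66/30.21) + (0.0266+0.3987²/2)·1.4096) / 0.473363 = (0.272170 + 0.149532) / 0.473363 = 0.890863
d₂ = d₁ − σ√T = 0.890863 − 0.473363 = 0.417501
e^{−rT} = e^{−0.0266·1.4096} = 0.963199
N(d₁) = 0.813499,  N(d₂) = 0.661844
Call price V = S·N(d₁) − K·e^{−rT}·N(d₂) = 32.263362 − 19.258491 = 13.004872
φ(d₁) = (1/√(2π))·e^{−d₁²/2} = 0.268271
Γ = φ(d₁) / (S·σ·√T) = 0.014290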